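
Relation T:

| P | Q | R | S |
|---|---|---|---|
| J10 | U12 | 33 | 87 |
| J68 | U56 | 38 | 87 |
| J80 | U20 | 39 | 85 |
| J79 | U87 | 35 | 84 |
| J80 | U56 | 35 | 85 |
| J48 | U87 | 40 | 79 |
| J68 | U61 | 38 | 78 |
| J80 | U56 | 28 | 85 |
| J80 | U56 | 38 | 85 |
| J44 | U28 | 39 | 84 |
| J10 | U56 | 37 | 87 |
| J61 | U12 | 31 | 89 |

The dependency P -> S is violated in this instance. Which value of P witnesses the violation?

P=J10: 2 rows → S = 87, 87 ✓
P=J68: 2 rows → S takes values {87, 78} — violation
P=J80: 4 rows → S = 85, 85, 85, 85 ✓
P=J79: 1 row → S = 84 ✓
P=J48: 1 row → S = 79 ✓
P=J44: 1 row → S = 84 ✓
P=J61: 1 row → S = 89 ✓
The only P value with inconsistent S is P=J68.

J68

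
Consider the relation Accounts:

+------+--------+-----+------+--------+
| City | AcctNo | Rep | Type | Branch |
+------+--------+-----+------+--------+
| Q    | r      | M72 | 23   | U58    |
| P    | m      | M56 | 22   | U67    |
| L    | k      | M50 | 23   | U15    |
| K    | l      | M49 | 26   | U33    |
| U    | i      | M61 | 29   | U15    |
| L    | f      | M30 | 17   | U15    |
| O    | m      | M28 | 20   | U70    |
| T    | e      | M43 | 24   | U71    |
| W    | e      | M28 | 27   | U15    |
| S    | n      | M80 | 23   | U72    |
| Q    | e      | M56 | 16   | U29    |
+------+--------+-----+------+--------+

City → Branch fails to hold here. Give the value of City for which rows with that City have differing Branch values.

Q

City=Q: 2 rows → Branch takes values {U58, U29} — violation
City=P: 1 row → Branch = U67 ✓
City=L: 2 rows → Branch = U15, U15 ✓
City=K: 1 row → Branch = U33 ✓
City=U: 1 row → Branch = U15 ✓
City=O: 1 row → Branch = U70 ✓
City=T: 1 row → Branch = U71 ✓
City=W: 1 row → Branch = U15 ✓
City=S: 1 row → Branch = U72 ✓
The only City value with inconsistent Branch is City=Q.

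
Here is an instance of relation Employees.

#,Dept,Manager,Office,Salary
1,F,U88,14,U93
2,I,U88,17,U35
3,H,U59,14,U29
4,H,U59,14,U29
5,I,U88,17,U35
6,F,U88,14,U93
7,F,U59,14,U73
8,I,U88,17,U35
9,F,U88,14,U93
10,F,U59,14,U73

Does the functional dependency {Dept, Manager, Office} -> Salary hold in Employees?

Yes

(Dept=F, Manager=U88, Office=14): rows 1, 6, 9 → Salary = U93, U93, U93 ✓
(Dept=I, Manager=U88, Office=17): rows 2, 5, 8 → Salary = U35, U35, U35 ✓
(Dept=H, Manager=U59, Office=14): rows 3, 4 → Salary = U29, U29 ✓
(Dept=F, Manager=U59, Office=14): rows 7, 10 → Salary = U73, U73 ✓
Every {Dept, Manager, Office} value is associated with a single Salary value, so {Dept, Manager, Office} -> Salary holds.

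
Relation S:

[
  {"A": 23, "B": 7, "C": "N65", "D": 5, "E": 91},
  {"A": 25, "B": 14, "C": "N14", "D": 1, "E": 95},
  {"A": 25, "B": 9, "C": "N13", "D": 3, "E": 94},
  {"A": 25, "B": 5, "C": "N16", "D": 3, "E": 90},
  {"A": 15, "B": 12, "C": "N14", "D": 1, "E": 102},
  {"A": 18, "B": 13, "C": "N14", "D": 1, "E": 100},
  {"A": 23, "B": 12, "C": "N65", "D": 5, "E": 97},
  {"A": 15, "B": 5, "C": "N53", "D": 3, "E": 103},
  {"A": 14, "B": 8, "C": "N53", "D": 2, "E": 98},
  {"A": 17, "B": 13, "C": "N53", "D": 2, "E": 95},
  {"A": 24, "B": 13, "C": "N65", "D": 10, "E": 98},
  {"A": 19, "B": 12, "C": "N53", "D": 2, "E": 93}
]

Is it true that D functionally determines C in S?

D=5: 2 rows → C = N65, N65 ✓
D=1: 3 rows → C = N14, N14, N14 ✓
D=3: 3 rows → C takes values {N13, N16, N53} — violation
D=2: 3 rows → C = N53, N53, N53 ✓
D=10: 1 row → C = N65 ✓
Two rows agree on D but differ on C, so D → C does not hold.

No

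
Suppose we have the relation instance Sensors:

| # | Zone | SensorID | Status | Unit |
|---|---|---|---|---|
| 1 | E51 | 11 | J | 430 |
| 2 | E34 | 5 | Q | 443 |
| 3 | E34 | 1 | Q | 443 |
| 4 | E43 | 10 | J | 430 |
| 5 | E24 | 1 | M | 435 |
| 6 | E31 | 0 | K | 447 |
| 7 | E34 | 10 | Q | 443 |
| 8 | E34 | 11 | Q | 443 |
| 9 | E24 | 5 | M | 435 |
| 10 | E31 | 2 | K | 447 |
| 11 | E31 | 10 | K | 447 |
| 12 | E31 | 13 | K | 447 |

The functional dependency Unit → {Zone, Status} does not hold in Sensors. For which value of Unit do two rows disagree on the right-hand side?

430

Unit=430: rows 1, 4 → {Zone,Status} takes values {(E51, J), (E43, J)} — violation
Unit=443: rows 2, 3, 7, 8 → {Zone,Status} = (E34, Q), (E34, Q), (E34, Q), (E34, Q) ✓
Unit=435: rows 5, 9 → {Zone,Status} = (E24, M), (E24, M) ✓
Unit=447: rows 6, 10, 11, 12 → {Zone,Status} = (E31, K), (E31, K), (E31, K), (E31, K) ✓
The only Unit value with inconsistent RHS is Unit=430.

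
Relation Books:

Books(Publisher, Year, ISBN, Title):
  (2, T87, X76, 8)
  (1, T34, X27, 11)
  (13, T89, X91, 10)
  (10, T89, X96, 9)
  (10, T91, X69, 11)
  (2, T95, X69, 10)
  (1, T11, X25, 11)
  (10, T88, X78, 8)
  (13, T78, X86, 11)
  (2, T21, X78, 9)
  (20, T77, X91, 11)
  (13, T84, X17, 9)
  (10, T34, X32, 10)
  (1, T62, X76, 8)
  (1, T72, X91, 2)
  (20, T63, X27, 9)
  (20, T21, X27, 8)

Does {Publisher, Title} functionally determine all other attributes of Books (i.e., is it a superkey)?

No

Two distinct rows share (Publisher=1, Title=11), so {Publisher, Title} does not determine every attribute — not a superkey.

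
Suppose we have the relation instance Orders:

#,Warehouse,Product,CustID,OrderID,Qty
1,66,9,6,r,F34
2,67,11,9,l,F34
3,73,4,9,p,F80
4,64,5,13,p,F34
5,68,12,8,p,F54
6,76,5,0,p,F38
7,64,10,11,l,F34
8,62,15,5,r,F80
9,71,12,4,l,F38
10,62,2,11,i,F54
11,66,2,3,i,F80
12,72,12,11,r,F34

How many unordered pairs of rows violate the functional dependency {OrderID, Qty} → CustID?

2

(OrderID=r, Qty=F34): violating pairs (1,12) — 1 pair.
(OrderID=l, Qty=F34): violating pairs (2,7) — 1 pair.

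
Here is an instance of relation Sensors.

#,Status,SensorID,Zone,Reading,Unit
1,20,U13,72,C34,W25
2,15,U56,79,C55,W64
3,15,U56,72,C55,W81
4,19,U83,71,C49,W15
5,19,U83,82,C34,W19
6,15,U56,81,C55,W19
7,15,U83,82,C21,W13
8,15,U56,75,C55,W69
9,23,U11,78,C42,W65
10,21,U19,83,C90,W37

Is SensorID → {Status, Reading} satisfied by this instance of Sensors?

No

SensorID=U13: row 1 → {Status,Reading} = (20, C34) ✓
SensorID=U56: rows 2, 3, 6, 8 → {Status,Reading} = (15, C55), (15, C55), (15, C55), (15, C55) ✓
SensorID=U83: rows 4, 5, 7 → {Status,Reading} takes values {(19, C49), (19, C34), (15, C21)} — violation
SensorID=U11: row 9 → {Status,Reading} = (23, C42) ✓
SensorID=U19: row 10 → {Status,Reading} = (21, C90) ✓
Two rows agree on SensorID but differ on {Status, Reading}, so SensorID → {Status, Reading} does not hold.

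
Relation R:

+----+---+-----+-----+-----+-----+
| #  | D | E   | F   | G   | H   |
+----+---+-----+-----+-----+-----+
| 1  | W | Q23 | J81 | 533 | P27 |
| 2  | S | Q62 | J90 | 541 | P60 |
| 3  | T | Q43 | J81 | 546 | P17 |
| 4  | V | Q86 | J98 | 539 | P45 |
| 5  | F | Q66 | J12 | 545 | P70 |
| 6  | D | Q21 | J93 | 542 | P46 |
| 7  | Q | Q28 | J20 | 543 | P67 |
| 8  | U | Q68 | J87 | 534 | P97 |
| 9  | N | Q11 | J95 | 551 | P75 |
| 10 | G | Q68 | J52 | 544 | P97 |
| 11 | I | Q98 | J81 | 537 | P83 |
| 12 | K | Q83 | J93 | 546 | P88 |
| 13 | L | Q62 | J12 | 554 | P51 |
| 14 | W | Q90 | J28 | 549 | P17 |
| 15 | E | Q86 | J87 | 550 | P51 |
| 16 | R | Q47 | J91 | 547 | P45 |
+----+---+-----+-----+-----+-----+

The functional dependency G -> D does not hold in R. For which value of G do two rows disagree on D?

546

G=533: row 1 → D = W ✓
G=541: row 2 → D = S ✓
G=546: rows 3, 12 → D takes values {T, K} — violation
G=539: row 4 → D = V ✓
G=545: row 5 → D = F ✓
G=542: row 6 → D = D ✓
G=543: row 7 → D = Q ✓
G=534: row 8 → D = U ✓
G=551: row 9 → D = N ✓
G=544: row 10 → D = G ✓
G=537: row 11 → D = I ✓
G=554: row 13 → D = L ✓
G=549: row 14 → D = W ✓
G=550: row 15 → D = E ✓
G=547: row 16 → D = R ✓
The only G value with inconsistent D is G=546.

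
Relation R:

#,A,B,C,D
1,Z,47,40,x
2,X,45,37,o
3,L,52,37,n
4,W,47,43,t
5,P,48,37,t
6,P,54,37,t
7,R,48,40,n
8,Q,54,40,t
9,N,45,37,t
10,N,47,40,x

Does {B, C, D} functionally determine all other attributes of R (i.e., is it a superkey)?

Rows 1 and 10 have the same {B, C, D} value (B=47, C=40, D=x) but are distinct tuples, so {B, C, D} does not determine every attribute — not a superkey.

No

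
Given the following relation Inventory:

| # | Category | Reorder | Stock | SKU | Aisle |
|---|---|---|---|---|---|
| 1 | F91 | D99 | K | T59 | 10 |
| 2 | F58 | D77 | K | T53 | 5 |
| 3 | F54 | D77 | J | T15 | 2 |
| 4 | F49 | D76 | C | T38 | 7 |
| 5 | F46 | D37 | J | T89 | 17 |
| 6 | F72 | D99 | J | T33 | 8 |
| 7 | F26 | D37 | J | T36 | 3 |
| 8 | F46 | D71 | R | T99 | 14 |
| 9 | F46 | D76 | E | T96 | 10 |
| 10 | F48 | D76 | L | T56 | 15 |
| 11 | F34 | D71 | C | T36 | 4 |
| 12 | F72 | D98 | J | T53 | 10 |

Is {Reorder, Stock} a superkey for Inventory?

No

Rows 5 and 7 have the same {Reorder, Stock} value (Reorder=D37, Stock=J) but are distinct tuples, so {Reorder, Stock} does not determine every attribute — not a superkey.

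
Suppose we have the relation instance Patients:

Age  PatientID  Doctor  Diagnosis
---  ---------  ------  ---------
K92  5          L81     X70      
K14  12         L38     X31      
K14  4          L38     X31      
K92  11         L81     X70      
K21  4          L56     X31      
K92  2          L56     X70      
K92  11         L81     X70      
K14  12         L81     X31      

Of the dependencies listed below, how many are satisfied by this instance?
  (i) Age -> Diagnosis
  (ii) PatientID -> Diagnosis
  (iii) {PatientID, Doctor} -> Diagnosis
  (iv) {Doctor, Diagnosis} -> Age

(i) Age -> Diagnosis: every LHS value maps to a single RHS value — holds.
(ii) PatientID -> Diagnosis: every LHS value maps to a single RHS value — holds.
(iii) {PatientID, Doctor} -> Diagnosis: every LHS value maps to a single RHS value — holds.
(iv) {Doctor, Diagnosis} -> Age: every LHS value maps to a single RHS value — holds.
4 of the 4 dependencies hold.

4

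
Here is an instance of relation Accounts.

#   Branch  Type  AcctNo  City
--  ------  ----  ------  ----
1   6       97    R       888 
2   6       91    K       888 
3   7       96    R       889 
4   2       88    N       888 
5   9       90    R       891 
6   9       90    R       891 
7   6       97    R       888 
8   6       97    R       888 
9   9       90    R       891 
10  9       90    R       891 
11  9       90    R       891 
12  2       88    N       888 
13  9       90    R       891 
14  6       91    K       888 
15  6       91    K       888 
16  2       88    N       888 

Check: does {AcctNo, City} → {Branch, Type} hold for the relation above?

(AcctNo=R, City=888): rows 1, 7, 8 → {Branch,Type} = (6, 97), (6, 97), (6, 97) ✓
(AcctNo=K, City=888): rows 2, 14, 15 → {Branch,Type} = (6, 91), (6, 91), (6, 91) ✓
(AcctNo=R, City=889): row 3 → {Branch,Type} = (7, 96) ✓
(AcctNo=N, City=888): rows 4, 12, 16 → {Branch,Type} = (2, 88), (2, 88), (2, 88) ✓
(AcctNo=R, City=891): rows 5, 6, 9, 10, 11, 13 → {Branch,Type} = (9, 90), (9, 90), (9, 90), (9, 90), (9, 90), (9, 90) ✓
Every {AcctNo, City} value is associated with a single {Branch, Type} value, so {AcctNo, City} → {Branch, Type} holds.

Yes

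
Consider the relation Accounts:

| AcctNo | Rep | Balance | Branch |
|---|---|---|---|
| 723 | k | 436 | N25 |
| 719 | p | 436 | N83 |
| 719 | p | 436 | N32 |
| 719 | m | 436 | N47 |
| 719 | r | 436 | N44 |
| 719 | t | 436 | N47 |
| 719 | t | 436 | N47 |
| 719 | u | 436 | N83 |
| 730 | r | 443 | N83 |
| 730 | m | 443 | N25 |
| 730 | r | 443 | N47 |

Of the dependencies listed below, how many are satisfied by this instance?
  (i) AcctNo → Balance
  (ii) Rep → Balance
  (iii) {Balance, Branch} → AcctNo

2

(i) AcctNo → Balance: every LHS value maps to a single RHS value — holds.
(ii) Rep → Balance: Rep=m: 2 rows → Balance takes values {436, 443} — violation; Rep=r: 3 rows → Balance takes values {436, 443} — violation — fails.
(iii) {Balance, Branch} → AcctNo: every LHS value maps to a single RHS value — holds.
2 of the 3 dependencies hold.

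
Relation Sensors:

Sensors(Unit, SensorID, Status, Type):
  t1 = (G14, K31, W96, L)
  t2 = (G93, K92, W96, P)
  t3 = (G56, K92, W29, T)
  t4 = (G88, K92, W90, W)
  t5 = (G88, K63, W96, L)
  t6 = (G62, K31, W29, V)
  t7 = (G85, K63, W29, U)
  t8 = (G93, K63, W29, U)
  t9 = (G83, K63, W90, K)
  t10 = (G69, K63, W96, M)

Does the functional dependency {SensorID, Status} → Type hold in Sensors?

(SensorID=K31, Status=W96): row 1 → Type = L ✓
(SensorID=K92, Status=W96): row 2 → Type = P ✓
(SensorID=K92, Status=W29): row 3 → Type = T ✓
(SensorID=K92, Status=W90): row 4 → Type = W ✓
(SensorID=K63, Status=W96): rows 5, 10 → Type takes values {L, M} — violation
(SensorID=K31, Status=W29): row 6 → Type = V ✓
(SensorID=K63, Status=W29): rows 7, 8 → Type = U, U ✓
(SensorID=K63, Status=W90): row 9 → Type = K ✓
Two rows agree on {SensorID, Status} but differ on Type, so {SensorID, Status} → Type does not hold.

No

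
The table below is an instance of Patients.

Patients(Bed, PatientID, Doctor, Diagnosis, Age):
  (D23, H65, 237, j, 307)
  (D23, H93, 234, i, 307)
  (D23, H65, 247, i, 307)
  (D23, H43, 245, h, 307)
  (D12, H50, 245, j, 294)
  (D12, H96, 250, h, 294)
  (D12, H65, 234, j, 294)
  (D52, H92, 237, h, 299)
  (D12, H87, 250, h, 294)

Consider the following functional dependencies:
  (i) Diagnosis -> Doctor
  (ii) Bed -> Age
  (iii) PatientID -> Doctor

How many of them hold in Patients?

1

(i) Diagnosis -> Doctor: Diagnosis=j: 3 rows → Doctor takes values {237, 245, 234} — violation; Diagnosis=i: 2 rows → Doctor takes values {234, 247} — violation; Diagnosis=h: 4 rows → Doctor takes values {245, 250, 237} — violation — fails.
(ii) Bed -> Age: every LHS value maps to a single RHS value — holds.
(iii) PatientID -> Doctor: PatientID=H65: 3 rows → Doctor takes values {237, 247, 234} — violation — fails.
1 of the 3 dependencies holds.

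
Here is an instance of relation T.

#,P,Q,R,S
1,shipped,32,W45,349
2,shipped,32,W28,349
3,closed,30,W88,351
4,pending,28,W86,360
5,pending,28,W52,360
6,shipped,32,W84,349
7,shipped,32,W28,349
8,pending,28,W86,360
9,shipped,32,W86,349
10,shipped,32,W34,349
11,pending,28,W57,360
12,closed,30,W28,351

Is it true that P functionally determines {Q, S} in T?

Yes

P=shipped: rows 1, 2, 6, 7, 9, 10 → {Q,S} = (32, 349), (32, 349), (32, 349), (32, 349), (32, 349), (32, 349) ✓
P=closed: rows 3, 12 → {Q,S} = (30, 351), (30, 351) ✓
P=pending: rows 4, 5, 8, 11 → {Q,S} = (28, 360), (28, 360), (28, 360), (28, 360) ✓
Every P value is associated with a single {Q, S} value, so P → {Q, S} holds.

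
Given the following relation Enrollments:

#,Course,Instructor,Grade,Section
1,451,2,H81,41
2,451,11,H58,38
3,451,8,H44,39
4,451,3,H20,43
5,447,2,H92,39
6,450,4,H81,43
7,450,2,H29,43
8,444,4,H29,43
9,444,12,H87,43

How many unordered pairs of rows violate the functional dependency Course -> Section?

Course=451: violating pairs (1,2), (1,3), (1,4), (2,3), (2,4), (3,4) — 6 pairs.
Course=450: all 2 rows agree on Section — 0 pairs.
Course=444: all 2 rows agree on Section — 0 pairs.

6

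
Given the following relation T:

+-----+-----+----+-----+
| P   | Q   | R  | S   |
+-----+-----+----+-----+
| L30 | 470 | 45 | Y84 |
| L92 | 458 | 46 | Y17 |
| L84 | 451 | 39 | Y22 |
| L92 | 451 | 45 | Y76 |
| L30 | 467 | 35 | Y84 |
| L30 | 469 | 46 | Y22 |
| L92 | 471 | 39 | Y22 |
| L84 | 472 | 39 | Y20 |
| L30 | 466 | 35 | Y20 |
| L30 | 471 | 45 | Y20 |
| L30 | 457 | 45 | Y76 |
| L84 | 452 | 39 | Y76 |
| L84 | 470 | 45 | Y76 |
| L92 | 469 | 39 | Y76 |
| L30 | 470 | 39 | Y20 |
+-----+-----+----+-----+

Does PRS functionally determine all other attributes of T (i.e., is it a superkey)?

All 15 rows have distinct PRS values, so PRS → (all attributes) holds and PRS is a superkey.

Yes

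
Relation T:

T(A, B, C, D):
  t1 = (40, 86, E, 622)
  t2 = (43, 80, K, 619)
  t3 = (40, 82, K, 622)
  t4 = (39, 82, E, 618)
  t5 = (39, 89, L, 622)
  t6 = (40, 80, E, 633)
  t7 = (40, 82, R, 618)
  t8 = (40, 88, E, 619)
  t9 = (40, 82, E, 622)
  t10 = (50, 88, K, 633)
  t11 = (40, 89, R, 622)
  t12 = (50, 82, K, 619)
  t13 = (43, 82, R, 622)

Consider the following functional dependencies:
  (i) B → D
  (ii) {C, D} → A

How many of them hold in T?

0

(i) B → D: B=80: rows 2, 6 → D takes values {619, 633} — violation; B=82: rows 3, 4, 7, 9, 12, 13 → D takes values {622, 618, 619} — violation; B=88: rows 8, 10 → D takes values {619, 633} — violation — fails.
(ii) {C, D} → A: (C=K, D=619): rows 2, 12 → A takes values {43, 50} — violation; (C=R, D=622): rows 11, 13 → A takes values {40, 43} — violation — fails.
None of the 2 dependencies hold.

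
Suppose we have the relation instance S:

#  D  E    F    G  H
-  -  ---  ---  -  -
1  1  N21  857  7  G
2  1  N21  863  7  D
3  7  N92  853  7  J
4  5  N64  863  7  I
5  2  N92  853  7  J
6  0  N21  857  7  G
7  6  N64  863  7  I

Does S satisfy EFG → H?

Yes

(E=N21, F=857, G=7): rows 1, 6 → H = G, G ✓
(E=N21, F=863, G=7): row 2 → H = D ✓
(E=N92, F=853, G=7): rows 3, 5 → H = J, J ✓
(E=N64, F=863, G=7): rows 4, 7 → H = I, I ✓
Every EFG value is associated with a single H value, so EFG → H holds.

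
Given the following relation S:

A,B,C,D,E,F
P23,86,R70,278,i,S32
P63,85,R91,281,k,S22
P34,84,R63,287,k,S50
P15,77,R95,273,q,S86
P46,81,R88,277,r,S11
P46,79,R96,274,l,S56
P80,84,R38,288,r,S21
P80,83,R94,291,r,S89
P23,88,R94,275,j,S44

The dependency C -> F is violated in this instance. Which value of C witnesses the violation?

R94

C=R70: 1 row → F = S32 ✓
C=R91: 1 row → F = S22 ✓
C=R63: 1 row → F = S50 ✓
C=R95: 1 row → F = S86 ✓
C=R88: 1 row → F = S11 ✓
C=R96: 1 row → F = S56 ✓
C=R38: 1 row → F = S21 ✓
C=R94: 2 rows → F takes values {S89, S44} — violation
The only C value with inconsistent F is C=R94.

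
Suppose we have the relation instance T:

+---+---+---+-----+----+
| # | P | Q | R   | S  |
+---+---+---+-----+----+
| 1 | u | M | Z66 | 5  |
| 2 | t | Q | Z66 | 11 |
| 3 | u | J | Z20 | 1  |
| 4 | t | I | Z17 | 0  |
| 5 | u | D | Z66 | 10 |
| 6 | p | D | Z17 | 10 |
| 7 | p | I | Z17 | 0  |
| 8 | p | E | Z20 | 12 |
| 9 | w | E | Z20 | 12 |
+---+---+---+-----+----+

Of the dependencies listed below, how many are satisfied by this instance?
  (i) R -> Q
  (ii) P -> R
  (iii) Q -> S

1

(i) R -> Q: R=Z66: rows 1, 2, 5 → Q takes values {M, Q, D} — violation; R=Z20: rows 3, 8, 9 → Q takes values {J, E} — violation; R=Z17: rows 4, 6, 7 → Q takes values {I, D} — violation — fails.
(ii) P -> R: P=u: rows 1, 3, 5 → R takes values {Z66, Z20} — violation; P=t: rows 2, 4 → R takes values {Z66, Z17} — violation; P=p: rows 6, 7, 8 → R takes values {Z17, Z20} — violation — fails.
(iii) Q -> S: every LHS value maps to a single RHS value — holds.
1 of the 3 dependencies holds.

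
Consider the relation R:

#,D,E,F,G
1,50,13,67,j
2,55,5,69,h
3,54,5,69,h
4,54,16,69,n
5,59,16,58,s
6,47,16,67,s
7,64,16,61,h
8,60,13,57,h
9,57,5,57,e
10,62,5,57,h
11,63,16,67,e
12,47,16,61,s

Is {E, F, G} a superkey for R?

Rows 2 and 3 have the same {E, F, G} value (E=5, F=69, G=h) but are distinct tuples, so {E, F, G} does not determine every attribute — not a superkey.

No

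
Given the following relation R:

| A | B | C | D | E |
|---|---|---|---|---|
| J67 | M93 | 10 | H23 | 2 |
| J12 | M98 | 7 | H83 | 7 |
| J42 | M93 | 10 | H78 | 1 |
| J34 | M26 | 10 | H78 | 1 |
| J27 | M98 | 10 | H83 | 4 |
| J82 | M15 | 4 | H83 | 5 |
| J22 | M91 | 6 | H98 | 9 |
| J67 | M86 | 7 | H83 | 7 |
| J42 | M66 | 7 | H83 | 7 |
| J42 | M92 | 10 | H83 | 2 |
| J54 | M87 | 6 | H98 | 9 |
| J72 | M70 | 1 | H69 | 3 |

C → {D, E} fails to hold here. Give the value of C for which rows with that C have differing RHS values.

C=10: 5 rows → {D,E} takes values {(H23, 2), (H78, 1), (H83, 4), (H83, 2)} — violation
C=7: 3 rows → {D,E} = (H83, 7), (H83, 7), (H83, 7) ✓
C=4: 1 row → {D,E} = (H83, 5) ✓
C=6: 2 rows → {D,E} = (H98, 9), (H98, 9) ✓
C=1: 1 row → {D,E} = (H69, 3) ✓
The only C value with inconsistent RHS is C=10.

10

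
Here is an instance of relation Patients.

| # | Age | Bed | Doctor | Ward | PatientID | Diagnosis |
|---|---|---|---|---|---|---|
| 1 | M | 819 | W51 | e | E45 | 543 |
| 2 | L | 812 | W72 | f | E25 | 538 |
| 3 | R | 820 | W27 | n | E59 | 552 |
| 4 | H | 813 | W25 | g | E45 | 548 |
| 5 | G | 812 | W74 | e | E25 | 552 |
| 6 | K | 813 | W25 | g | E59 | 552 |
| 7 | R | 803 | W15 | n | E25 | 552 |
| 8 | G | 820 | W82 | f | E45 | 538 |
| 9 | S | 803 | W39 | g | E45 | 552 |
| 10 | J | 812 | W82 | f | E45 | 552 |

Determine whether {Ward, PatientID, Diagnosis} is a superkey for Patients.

Yes

All 10 rows have distinct {Ward, PatientID, Diagnosis} values, so {Ward, PatientID, Diagnosis} → (all attributes) holds and {Ward, PatientID, Diagnosis} is a superkey.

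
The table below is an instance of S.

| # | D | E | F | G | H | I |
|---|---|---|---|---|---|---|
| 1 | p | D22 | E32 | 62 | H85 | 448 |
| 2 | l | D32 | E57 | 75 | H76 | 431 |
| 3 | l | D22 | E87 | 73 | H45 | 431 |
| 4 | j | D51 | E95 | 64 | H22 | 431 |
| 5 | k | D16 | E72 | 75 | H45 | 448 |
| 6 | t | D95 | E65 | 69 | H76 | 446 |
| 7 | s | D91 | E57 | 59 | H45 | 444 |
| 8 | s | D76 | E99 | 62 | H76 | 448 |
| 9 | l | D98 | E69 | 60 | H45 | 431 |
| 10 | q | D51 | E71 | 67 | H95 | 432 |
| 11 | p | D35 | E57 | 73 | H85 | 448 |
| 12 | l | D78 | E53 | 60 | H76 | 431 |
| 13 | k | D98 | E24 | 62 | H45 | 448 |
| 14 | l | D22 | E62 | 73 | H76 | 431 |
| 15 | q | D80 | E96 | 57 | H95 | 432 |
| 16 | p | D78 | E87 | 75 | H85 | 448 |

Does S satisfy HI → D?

(H=H85, I=448): rows 1, 11, 16 → D = p, p, p ✓
(H=H76, I=431): rows 2, 12, 14 → D = l, l, l ✓
(H=H45, I=431): rows 3, 9 → D = l, l ✓
(H=H22, I=431): row 4 → D = j ✓
(H=H45, I=448): rows 5, 13 → D = k, k ✓
(H=H76, I=446): row 6 → D = t ✓
(H=H45, I=444): row 7 → D = s ✓
(H=H76, I=448): row 8 → D = s ✓
(H=H95, I=432): rows 10, 15 → D = q, q ✓
Every HI value is associated with a single D value, so HI → D holds.

Yes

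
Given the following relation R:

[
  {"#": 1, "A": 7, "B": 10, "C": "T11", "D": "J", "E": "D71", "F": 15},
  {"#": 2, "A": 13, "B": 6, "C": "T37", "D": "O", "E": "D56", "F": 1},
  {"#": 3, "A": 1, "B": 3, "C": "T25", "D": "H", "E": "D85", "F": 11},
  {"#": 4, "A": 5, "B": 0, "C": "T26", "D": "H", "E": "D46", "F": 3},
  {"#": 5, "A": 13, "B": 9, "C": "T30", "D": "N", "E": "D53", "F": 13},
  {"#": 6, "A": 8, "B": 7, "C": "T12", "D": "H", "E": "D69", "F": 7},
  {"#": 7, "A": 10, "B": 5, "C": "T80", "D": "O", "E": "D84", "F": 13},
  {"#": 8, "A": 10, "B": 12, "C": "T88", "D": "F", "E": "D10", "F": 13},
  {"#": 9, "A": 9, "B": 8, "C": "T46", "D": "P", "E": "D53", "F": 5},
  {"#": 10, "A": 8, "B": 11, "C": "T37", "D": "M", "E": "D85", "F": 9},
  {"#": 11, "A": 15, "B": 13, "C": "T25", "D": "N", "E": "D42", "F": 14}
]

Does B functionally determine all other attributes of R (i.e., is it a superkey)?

Yes

All 11 rows have distinct B values, so B → (all attributes) holds and B is a superkey.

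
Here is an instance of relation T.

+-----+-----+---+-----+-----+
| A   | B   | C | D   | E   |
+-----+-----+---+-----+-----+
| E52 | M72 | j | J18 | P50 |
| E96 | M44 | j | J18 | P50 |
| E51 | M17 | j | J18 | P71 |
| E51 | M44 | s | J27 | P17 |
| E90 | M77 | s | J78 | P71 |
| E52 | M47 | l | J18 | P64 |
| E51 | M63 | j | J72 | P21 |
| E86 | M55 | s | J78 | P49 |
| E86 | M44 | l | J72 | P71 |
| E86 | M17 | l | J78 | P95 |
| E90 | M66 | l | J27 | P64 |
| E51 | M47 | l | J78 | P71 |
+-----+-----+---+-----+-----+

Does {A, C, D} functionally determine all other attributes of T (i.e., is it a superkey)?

All 12 rows have distinct {A, C, D} values, so {A, C, D} → (all attributes) holds and {A, C, D} is a superkey.

Yes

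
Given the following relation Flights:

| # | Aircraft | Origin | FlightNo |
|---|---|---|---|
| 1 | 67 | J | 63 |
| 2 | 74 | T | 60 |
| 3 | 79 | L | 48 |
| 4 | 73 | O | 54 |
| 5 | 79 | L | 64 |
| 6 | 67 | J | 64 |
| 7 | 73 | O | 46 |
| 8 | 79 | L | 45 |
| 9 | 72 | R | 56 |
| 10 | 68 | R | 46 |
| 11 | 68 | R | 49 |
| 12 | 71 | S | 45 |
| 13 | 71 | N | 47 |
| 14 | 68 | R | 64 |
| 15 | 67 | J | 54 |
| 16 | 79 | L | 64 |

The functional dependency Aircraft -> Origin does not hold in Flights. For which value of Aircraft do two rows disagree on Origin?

Aircraft=67: rows 1, 6, 15 → Origin = J, J, J ✓
Aircraft=74: row 2 → Origin = T ✓
Aircraft=79: rows 3, 5, 8, 16 → Origin = L, L, L, L ✓
Aircraft=73: rows 4, 7 → Origin = O, O ✓
Aircraft=72: row 9 → Origin = R ✓
Aircraft=68: rows 10, 11, 14 → Origin = R, R, R ✓
Aircraft=71: rows 12, 13 → Origin takes values {S, N} — violation
The only Aircraft value with inconsistent Origin is Aircraft=71.

71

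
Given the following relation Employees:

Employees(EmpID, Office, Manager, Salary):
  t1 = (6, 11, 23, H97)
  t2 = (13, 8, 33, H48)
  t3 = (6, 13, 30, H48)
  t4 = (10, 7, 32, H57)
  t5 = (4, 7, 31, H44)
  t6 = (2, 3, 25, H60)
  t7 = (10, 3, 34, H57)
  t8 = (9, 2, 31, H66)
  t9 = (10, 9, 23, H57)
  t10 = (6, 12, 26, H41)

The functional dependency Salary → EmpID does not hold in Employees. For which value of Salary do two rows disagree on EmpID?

H48

Salary=H97: row 1 → EmpID = 6 ✓
Salary=H48: rows 2, 3 → EmpID takes values {13, 6} — violation
Salary=H57: rows 4, 7, 9 → EmpID = 10, 10, 10 ✓
Salary=H44: row 5 → EmpID = 4 ✓
Salary=H60: row 6 → EmpID = 2 ✓
Salary=H66: row 8 → EmpID = 9 ✓
Salary=H41: row 10 → EmpID = 6 ✓
The only Salary value with inconsistent EmpID is Salary=H48.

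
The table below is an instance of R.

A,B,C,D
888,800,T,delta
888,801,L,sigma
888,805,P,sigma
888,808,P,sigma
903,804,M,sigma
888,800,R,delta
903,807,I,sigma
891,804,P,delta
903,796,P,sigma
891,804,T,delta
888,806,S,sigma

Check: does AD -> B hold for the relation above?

No

(A=888, D=delta): 2 rows → B = 800, 800 ✓
(A=888, D=sigma): 4 rows → B takes values {801, 805, 808, 806} — violation
(A=903, D=sigma): 3 rows → B takes values {804, 807, 796} — violation
(A=891, D=delta): 2 rows → B = 804, 804 ✓
Two rows agree on AD but differ on B, so AD -> B does not hold.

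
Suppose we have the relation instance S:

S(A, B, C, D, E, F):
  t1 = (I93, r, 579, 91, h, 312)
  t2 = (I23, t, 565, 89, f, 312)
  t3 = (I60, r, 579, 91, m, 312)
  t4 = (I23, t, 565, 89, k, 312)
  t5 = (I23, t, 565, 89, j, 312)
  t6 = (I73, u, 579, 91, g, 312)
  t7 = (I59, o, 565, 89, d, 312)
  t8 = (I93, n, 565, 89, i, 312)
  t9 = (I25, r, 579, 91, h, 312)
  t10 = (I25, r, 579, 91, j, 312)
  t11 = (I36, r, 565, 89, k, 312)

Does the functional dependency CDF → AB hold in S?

(C=579, D=91, F=312): rows 1, 3, 6, 9, 10 → {A,B} takes values {(I93, r), (I60, r), (I73, u), (I25, r)} — violation
(C=565, D=89, F=312): rows 2, 4, 5, 7, 8, 11 → {A,B} takes values {(I23, t), (I59, o), (I93, n), (I36, r)} — violation
Two rows agree on CDF but differ on AB, so CDF → AB does not hold.

No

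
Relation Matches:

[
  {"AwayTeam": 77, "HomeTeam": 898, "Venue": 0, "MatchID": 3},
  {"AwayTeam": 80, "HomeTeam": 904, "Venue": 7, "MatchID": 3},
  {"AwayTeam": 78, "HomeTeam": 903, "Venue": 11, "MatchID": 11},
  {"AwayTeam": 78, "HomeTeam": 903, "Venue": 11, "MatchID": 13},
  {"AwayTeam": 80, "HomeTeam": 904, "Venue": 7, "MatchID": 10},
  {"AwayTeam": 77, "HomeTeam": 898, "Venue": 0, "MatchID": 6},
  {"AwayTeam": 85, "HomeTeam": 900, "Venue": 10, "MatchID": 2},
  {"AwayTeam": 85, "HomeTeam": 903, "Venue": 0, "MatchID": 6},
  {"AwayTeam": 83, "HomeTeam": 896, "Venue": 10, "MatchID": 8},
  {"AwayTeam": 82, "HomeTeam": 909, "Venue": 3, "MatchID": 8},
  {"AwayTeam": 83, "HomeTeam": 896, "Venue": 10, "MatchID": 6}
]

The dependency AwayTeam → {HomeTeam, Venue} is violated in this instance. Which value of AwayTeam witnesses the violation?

85

AwayTeam=77: 2 rows → {HomeTeam,Venue} = (898, 0), (898, 0) ✓
AwayTeam=80: 2 rows → {HomeTeam,Venue} = (904, 7), (904, 7) ✓
AwayTeam=78: 2 rows → {HomeTeam,Venue} = (903, 11), (903, 11) ✓
AwayTeam=85: 2 rows → {HomeTeam,Venue} takes values {(900, 10), (903, 0)} — violation
AwayTeam=83: 2 rows → {HomeTeam,Venue} = (896, 10), (896, 10) ✓
AwayTeam=82: 1 row → {HomeTeam,Venue} = (909, 3) ✓
The only AwayTeam value with inconsistent RHS is AwayTeam=85.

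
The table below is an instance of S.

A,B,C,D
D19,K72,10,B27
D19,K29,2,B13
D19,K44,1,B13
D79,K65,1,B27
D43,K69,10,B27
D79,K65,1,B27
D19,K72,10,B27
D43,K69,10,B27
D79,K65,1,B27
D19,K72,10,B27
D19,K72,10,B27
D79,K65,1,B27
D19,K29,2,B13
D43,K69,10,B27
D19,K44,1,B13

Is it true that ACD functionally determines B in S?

Yes

(A=D19, C=10, D=B27): 4 rows → B = K72, K72, K72, K72 ✓
(A=D19, C=2, D=B13): 2 rows → B = K29, K29 ✓
(A=D19, C=1, D=B13): 2 rows → B = K44, K44 ✓
(A=D79, C=1, D=B27): 4 rows → B = K65, K65, K65, K65 ✓
(A=D43, C=10, D=B27): 3 rows → B = K69, K69, K69 ✓
Every ACD value is associated with a single B value, so ACD → B holds.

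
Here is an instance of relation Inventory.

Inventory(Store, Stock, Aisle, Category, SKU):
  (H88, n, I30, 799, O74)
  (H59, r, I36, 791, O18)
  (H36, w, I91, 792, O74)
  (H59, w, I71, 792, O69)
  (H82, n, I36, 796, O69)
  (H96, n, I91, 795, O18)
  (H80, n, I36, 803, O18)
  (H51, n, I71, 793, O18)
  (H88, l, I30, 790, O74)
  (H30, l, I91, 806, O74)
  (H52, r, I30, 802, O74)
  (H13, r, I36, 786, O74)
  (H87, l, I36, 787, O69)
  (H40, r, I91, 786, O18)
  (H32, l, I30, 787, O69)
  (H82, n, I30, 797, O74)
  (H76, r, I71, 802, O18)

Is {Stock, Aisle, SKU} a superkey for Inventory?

Two distinct rows share (Stock=n, Aisle=I30, SKU=O74), so {Stock, Aisle, SKU} does not determine every attribute — not a superkey.

No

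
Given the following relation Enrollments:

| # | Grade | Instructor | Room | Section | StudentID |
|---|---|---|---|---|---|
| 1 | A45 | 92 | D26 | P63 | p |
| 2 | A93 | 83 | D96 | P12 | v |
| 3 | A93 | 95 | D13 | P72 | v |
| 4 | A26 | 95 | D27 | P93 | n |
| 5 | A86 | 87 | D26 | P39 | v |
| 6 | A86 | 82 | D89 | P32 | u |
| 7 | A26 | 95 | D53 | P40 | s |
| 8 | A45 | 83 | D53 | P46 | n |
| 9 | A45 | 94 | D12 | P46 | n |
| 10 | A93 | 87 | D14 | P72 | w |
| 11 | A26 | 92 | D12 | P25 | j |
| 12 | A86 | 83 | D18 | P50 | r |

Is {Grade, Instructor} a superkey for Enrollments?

Rows 4 and 7 have the same {Grade, Instructor} value (Grade=A26, Instructor=95) but are distinct tuples, so {Grade, Instructor} does not determine every attribute — not a superkey.

No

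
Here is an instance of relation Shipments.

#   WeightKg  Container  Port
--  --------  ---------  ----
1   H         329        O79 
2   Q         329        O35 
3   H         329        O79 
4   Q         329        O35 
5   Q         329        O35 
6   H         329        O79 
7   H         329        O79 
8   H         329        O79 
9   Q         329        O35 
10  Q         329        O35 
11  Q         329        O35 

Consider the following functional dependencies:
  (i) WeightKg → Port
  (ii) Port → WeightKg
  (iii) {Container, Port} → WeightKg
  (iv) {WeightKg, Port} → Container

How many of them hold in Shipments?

(i) WeightKg → Port: every LHS value maps to a single RHS value — holds.
(ii) Port → WeightKg: every LHS value maps to a single RHS value — holds.
(iii) {Container, Port} → WeightKg: every LHS value maps to a single RHS value — holds.
(iv) {WeightKg, Port} → Container: every LHS value maps to a single RHS value — holds.
4 of the 4 dependencies hold.

4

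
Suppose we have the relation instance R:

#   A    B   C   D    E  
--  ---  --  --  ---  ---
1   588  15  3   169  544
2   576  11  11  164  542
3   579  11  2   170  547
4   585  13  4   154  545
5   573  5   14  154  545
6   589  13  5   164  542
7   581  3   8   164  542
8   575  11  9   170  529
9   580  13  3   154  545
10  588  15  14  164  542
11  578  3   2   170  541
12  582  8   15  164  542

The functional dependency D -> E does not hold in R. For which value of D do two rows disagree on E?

170

D=169: row 1 → E = 544 ✓
D=164: rows 2, 6, 7, 10, 12 → E = 542, 542, 542, 542, 542 ✓
D=170: rows 3, 8, 11 → E takes values {547, 529, 541} — violation
D=154: rows 4, 5, 9 → E = 545, 545, 545 ✓
The only D value with inconsistent E is D=170.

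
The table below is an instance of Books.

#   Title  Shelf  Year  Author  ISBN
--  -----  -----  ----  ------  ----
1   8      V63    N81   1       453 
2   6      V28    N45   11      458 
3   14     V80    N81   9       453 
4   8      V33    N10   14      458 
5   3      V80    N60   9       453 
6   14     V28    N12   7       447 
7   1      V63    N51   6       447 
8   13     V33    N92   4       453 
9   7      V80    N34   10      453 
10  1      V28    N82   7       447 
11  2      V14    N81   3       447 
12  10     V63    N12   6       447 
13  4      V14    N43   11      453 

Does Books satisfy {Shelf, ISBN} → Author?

No

(Shelf=V63, ISBN=453): row 1 → Author = 1 ✓
(Shelf=V28, ISBN=458): row 2 → Author = 11 ✓
(Shelf=V80, ISBN=453): rows 3, 5, 9 → Author takes values {9, 10} — violation
(Shelf=V33, ISBN=458): row 4 → Author = 14 ✓
(Shelf=V28, ISBN=447): rows 6, 10 → Author = 7, 7 ✓
(Shelf=V63, ISBN=447): rows 7, 12 → Author = 6, 6 ✓
(Shelf=V33, ISBN=453): row 8 → Author = 4 ✓
(Shelf=V14, ISBN=447): row 11 → Author = 3 ✓
(Shelf=V14, ISBN=453): row 13 → Author = 11 ✓
Two rows agree on {Shelf, ISBN} but differ on Author, so {Shelf, ISBN} → Author does not hold.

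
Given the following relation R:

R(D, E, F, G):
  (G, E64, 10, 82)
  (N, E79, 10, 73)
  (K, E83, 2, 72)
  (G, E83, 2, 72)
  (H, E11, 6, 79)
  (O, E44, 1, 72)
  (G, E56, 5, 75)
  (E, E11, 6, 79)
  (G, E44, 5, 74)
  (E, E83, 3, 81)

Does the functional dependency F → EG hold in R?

F=10: 2 rows → {E,G} takes values {(E64, 82), (E79, 73)} — violation
F=2: 2 rows → {E,G} = (E83, 72), (E83, 72) ✓
F=6: 2 rows → {E,G} = (E11, 79), (E11, 79) ✓
F=1: 1 row → {E,G} = (E44, 72) ✓
F=5: 2 rows → {E,G} takes values {(E56, 75), (E44, 74)} — violation
F=3: 1 row → {E,G} = (E83, 81) ✓
Two rows agree on F but differ on EG, so F → EG does not hold.

No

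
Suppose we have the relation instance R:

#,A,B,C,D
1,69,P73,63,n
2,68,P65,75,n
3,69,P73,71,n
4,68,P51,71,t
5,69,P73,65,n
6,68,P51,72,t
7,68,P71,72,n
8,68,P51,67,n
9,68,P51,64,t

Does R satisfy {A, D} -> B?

No

(A=69, D=n): rows 1, 3, 5 → B = P73, P73, P73 ✓
(A=68, D=n): rows 2, 7, 8 → B takes values {P65, P71, P51} — violation
(A=68, D=t): rows 4, 6, 9 → B = P51, P51, P51 ✓
Two rows agree on {A, D} but differ on B, so {A, D} -> B does not hold.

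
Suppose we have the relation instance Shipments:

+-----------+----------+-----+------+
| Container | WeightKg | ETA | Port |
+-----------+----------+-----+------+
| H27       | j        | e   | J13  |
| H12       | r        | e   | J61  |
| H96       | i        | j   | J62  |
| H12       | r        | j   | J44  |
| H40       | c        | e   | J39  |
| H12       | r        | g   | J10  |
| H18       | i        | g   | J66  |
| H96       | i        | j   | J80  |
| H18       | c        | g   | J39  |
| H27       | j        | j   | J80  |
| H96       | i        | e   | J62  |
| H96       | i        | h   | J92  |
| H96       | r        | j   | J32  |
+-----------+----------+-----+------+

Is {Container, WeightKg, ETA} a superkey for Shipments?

No

Two distinct rows share (Container=H96, WeightKg=i, ETA=j), so {Container, WeightKg, ETA} does not determine every attribute — not a superkey.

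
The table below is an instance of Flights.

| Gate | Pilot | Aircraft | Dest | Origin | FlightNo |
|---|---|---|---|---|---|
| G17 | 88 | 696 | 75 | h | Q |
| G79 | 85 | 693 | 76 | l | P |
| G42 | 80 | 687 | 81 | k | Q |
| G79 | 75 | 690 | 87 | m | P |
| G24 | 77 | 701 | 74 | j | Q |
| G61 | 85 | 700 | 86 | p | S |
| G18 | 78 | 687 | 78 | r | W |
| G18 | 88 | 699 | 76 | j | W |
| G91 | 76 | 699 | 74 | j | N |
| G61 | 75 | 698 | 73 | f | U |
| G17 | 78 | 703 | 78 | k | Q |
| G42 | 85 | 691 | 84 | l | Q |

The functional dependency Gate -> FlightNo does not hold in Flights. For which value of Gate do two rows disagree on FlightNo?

G61

Gate=G17: 2 rows → FlightNo = Q, Q ✓
Gate=G79: 2 rows → FlightNo = P, P ✓
Gate=G42: 2 rows → FlightNo = Q, Q ✓
Gate=G24: 1 row → FlightNo = Q ✓
Gate=G61: 2 rows → FlightNo takes values {S, U} — violation
Gate=G18: 2 rows → FlightNo = W, W ✓
Gate=G91: 1 row → FlightNo = N ✓
The only Gate value with inconsistent FlightNo is Gate=G61.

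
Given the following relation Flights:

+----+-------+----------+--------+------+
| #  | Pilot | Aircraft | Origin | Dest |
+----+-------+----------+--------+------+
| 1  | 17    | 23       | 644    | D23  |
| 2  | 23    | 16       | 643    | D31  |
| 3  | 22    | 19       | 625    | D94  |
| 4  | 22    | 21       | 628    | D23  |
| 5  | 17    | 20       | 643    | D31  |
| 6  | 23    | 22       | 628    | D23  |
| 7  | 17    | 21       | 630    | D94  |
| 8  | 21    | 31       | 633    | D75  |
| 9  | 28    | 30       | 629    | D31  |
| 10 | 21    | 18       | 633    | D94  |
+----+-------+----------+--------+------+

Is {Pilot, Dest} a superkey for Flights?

Yes

All 10 rows have distinct {Pilot, Dest} values, so {Pilot, Dest} → (all attributes) holds and {Pilot, Dest} is a superkey.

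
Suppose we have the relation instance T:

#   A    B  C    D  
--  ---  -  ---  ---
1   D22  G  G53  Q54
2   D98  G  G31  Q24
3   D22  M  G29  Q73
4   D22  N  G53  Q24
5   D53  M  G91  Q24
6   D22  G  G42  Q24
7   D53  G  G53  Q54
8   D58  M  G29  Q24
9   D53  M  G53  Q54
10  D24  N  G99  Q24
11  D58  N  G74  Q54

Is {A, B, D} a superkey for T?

All 11 rows have distinct {A, B, D} values, so {A, B, D} → (all attributes) holds and {A, B, D} is a superkey.

Yes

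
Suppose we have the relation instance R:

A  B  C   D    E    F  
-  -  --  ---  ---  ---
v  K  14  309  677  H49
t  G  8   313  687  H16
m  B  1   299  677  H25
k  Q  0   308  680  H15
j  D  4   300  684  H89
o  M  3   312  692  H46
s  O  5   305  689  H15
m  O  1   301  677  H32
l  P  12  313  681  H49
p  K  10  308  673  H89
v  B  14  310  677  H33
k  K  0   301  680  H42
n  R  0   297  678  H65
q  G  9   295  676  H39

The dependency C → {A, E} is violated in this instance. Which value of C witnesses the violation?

C=14: 2 rows → {A,E} = (v, 677), (v, 677) ✓
C=8: 1 row → {A,E} = (t, 687) ✓
C=1: 2 rows → {A,E} = (m, 677), (m, 677) ✓
C=0: 3 rows → {A,E} takes values {(k, 680), (n, 678)} — violation
C=4: 1 row → {A,E} = (j, 684) ✓
C=3: 1 row → {A,E} = (o, 692) ✓
C=5: 1 row → {A,E} = (s, 689) ✓
C=12: 1 row → {A,E} = (l, 681) ✓
C=10: 1 row → {A,E} = (p, 673) ✓
C=9: 1 row → {A,E} = (q, 676) ✓
The only C value with inconsistent RHS is C=0.

0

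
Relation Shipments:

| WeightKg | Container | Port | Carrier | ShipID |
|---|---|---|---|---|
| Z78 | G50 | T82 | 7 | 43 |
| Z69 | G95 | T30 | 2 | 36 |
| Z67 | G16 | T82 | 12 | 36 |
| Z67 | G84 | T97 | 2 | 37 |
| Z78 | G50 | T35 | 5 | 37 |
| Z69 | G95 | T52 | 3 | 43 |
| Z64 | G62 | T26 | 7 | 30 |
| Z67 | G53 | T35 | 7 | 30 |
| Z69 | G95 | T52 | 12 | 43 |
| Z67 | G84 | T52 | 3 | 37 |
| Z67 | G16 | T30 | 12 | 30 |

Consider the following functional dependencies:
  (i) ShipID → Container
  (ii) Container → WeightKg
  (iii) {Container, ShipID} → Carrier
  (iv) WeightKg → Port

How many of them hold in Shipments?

1

(i) ShipID → Container: ShipID=43: 3 rows → Container takes values {G50, G95} — violation; ShipID=36: 2 rows → Container takes values {G95, G16} — violation; ShipID=37: 3 rows → Container takes values {G84, G50} — violation; ShipID=30: 3 rows → Container takes values {G62, G53, G16} — violation — fails.
(ii) Container → WeightKg: every LHS value maps to a single RHS value — holds.
(iii) {Container, ShipID} → Carrier: (Container=G84, ShipID=37): 2 rows → Carrier takes values {2, 3} — violation; (Container=G95, ShipID=43): 2 rows → Carrier takes values {3, 12} — violation — fails.
(iv) WeightKg → Port: WeightKg=Z78: 2 rows → Port takes values {T82, T35} — violation; WeightKg=Z69: 3 rows → Port takes values {T30, T52} — violation; WeightKg=Z67: 5 rows → Port takes values {T82, T97, T35, T52, T30} — violation — fails.
1 of the 4 dependencies holds.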